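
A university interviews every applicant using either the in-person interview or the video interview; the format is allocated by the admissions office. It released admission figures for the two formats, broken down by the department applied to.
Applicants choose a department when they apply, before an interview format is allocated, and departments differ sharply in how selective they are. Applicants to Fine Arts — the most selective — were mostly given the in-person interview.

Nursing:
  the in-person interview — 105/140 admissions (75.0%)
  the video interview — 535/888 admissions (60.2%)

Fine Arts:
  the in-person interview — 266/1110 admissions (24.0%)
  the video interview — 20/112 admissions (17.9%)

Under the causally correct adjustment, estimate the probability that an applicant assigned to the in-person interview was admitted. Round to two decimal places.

0.47

Department satisfies the back-door criterion: it is not a descendant of the interview format, and it blocks the spurious path from interview format to outcome. Adjusting for it (i.e., using the within-department rates) gives the causal effect.
Standardising the in-person interview to the population department mix: 0.457·105/140 + 0.543·266/1110 = 0.473.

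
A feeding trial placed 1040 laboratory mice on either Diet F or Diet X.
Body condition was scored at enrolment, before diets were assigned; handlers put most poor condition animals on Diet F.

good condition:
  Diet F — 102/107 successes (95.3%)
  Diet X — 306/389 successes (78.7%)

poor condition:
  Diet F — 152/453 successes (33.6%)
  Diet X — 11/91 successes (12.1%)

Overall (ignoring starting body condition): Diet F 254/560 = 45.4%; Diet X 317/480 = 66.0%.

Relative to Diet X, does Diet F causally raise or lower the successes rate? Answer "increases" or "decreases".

increases

Diet F is higher inside every starting body condition stratum but Diet X is higher in aggregate. Whether to stratify depends on how starting body condition relates to the diet.
Starting body condition differs across diets for reasons unrelated to any effect of the diet itself, and it separately predicts the outcome — a classic confounder. We must compare within starting body condition levels.
Within each level — good condition: 95.3% vs 78.7%; poor condition: 33.6% vs 12.1% — Diet F is higher every time.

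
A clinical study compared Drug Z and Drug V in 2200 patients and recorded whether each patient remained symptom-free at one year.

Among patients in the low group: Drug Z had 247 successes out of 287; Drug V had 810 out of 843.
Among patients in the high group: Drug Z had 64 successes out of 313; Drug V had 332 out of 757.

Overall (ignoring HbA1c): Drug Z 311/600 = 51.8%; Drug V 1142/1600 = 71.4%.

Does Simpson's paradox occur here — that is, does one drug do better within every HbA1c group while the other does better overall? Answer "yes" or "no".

Within each HbA1c level (low 86.1% vs 96.1%; high 20.4% vs 43.9%), Drug V has the higher rate every time. Pooled: 51.8% vs 71.4% — Drug V has the higher rate overall. They agree.

no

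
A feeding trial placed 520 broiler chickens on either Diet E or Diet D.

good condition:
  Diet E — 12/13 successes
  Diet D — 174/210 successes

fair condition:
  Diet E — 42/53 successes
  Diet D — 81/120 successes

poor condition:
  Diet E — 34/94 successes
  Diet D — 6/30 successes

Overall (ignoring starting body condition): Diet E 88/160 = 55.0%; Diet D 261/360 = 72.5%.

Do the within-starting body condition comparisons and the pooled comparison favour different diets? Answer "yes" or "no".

Within each starting body condition level (good condition 92.3% vs 82.9%; fair condition 79.2% vs 67.5%; poor condition 36.2% vs 20.0%), Diet E has the higher rate every time. Pooled: 55.0% vs 72.5% — Diet D has the higher rate overall. The two comparisons disagree.

yes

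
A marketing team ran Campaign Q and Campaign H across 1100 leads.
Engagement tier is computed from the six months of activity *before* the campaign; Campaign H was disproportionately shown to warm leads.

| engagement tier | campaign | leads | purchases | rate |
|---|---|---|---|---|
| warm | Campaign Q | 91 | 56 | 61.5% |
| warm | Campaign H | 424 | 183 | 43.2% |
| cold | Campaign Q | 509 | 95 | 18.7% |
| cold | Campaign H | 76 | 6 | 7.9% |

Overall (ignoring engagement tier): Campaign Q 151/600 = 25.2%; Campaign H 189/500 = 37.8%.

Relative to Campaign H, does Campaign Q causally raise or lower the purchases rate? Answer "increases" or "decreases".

Engagement tier satisfies the back-door criterion: it is not a descendant of the campaign, and it blocks the spurious path from campaign to outcome. Adjusting for it (i.e., using the within-engagement tier rates) gives the causal effect.
Within each level — warm: 61.5% vs 43.2%; cold: 18.7% vs 7.9% — Campaign Q is higher every time.

increases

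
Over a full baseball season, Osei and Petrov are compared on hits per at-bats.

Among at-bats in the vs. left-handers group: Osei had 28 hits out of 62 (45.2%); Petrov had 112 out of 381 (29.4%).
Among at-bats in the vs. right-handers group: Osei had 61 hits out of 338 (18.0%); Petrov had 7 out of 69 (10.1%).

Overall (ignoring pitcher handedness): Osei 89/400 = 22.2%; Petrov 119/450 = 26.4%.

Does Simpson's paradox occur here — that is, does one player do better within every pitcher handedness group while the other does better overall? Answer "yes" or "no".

Within each pitcher handedness level (vs. left-handers 45.2% vs 29.4%; vs. right-handers 18.0% vs 10.1%), Osei has the higher rate every time. Pooled: 22.2% vs 26.4% — Petrov has the higher rate overall. The two comparisons disagree.

yes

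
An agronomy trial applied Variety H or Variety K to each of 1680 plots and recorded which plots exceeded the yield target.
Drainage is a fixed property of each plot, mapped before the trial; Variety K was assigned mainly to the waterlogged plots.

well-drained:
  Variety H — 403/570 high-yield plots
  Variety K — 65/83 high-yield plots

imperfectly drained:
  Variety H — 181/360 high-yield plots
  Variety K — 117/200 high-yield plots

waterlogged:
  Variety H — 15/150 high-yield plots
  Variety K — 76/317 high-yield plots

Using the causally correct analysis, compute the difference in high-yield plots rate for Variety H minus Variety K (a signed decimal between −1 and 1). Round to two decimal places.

-0.10

The field drainage-specific comparison favours Variety K throughout, but the pooled figures favour Variety H. The question is whether to condition on field drainage.
Since field drainage is a pre-existing factor (not a product of the variety) and it affects the outcome on its own, it is a confounder. The stratified rates, not the pooled rate, identify the causal effect.
Adjusting over the population distribution of field drainage: 0.389·(0.707−0.783) + 0.333·(0.503−0.585) + 0.278·(0.100−0.240) = -0.096.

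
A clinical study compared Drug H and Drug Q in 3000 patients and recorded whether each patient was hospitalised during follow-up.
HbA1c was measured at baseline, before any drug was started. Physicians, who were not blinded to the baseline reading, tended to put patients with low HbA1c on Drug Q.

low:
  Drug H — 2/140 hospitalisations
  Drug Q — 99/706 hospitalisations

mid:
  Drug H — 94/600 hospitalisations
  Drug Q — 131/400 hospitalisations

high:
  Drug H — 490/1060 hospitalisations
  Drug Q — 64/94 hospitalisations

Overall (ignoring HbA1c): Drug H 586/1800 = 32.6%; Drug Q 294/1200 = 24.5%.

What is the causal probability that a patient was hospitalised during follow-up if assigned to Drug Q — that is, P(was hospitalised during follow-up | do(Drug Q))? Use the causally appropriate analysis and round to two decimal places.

0.41

Since HbA1c is a pre-existing factor (not a product of the drug) and it affects the outcome on its own, it is a confounder. The stratified rates, not the pooled rate, identify the causal effect.
Standardising Drug Q to the population HbA1c mix: 0.282·99/706 + 0.333·131/400 + 0.385·64/94 = 0.411.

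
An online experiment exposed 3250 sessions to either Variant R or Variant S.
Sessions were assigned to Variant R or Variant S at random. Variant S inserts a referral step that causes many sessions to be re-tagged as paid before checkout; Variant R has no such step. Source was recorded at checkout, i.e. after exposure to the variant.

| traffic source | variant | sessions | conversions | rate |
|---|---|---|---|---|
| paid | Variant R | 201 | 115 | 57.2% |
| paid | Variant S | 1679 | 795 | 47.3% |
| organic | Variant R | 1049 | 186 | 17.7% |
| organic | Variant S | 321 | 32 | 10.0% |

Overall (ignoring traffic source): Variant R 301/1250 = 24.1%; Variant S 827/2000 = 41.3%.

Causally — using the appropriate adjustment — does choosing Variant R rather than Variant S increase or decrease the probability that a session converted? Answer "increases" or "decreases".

decreases

The traffic source-specific comparison favours Variant R throughout, but the pooled figures favour Variant S. The question is whether to condition on traffic source.
Traffic source is recorded after the variant and is itself shifted by it — it sits on the causal path from variant to outcome. Conditioning on a mediator would strip out part of the effect we want; the pooled comparison gives the total causal effect.
Pooled: Variant R 24.1% vs Variant S 41.3%; Variant S is higher overall.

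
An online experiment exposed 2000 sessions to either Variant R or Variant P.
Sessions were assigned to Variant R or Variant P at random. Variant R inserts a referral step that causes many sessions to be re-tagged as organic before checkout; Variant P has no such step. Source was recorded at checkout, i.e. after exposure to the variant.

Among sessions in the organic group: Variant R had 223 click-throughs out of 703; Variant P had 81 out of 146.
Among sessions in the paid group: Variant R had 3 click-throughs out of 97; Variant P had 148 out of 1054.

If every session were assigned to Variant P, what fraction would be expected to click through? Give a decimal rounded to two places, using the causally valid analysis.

0.19

Traffic source lies on the pathway variant → traffic source → outcome, so adjusting for it blocks the indirect effect. For the total causal effect of variant, use the unadjusted pooled rates.
So P(outcome | do(Variant P)) is just the pooled rate for Variant P: 229/1200 = 0.191.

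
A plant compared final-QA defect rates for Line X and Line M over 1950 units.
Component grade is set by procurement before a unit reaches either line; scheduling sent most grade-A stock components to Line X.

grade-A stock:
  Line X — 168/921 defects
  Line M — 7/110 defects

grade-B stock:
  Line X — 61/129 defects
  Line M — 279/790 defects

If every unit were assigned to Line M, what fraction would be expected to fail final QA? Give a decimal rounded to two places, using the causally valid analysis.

The stratified and pooled comparisons disagree (Line M wins within each component grade; Line X wins overall), so the answer turns on the causal role of component grade.
Component grade differs across lines for reasons unrelated to any effect of the line itself, and it separately predicts the outcome — a classic confounder. We must compare within component grade levels.
Standardising Line M to the population component grade mix: 0.529·7/110 + 0.471·279/790 = 0.200.

0.20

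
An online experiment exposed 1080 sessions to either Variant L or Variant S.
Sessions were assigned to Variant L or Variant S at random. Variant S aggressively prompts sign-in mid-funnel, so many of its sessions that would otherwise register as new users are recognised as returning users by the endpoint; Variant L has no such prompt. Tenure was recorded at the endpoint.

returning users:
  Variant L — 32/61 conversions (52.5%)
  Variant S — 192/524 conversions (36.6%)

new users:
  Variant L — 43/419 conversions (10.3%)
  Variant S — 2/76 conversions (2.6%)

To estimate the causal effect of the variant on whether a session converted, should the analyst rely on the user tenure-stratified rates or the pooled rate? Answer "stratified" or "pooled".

Because the variant influences user tenure, user tenure is a post-treatment mediator, not a confounder. Stratifying on it would bias the estimate; the causal effect is the crude pooled difference.
Pooled: Variant L 15.6% vs Variant S 32.3%; Variant S is higher overall.

pooled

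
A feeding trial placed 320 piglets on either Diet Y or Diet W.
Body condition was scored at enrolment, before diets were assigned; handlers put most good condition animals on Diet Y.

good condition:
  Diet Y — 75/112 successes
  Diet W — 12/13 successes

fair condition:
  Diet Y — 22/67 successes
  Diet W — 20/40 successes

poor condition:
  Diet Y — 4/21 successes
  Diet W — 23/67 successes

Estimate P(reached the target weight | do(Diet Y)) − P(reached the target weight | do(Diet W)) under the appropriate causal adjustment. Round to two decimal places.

Since starting body condition is a pre-existing factor (not a product of the diet) and it affects the outcome on its own, it is a confounder. The stratified rates, not the pooled rate, identify the causal effect.
Adjusting over the population distribution of starting body condition: 0.391·(0.670−0.923) + 0.334·(0.328−0.500) + 0.275·(0.190−0.343) = -0.198.

-0.20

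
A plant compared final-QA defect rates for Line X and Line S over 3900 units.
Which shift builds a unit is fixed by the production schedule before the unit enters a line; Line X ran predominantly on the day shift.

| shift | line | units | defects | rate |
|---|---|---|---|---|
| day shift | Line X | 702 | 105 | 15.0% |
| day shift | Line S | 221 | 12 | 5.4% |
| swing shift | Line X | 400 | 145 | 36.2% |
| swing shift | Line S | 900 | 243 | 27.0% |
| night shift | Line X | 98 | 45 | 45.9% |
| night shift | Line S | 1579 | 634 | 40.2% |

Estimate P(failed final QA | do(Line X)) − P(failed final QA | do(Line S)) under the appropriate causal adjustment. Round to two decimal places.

+0.08

The imbalance in shift arose from how units were allocated, not from anything the line did; and shift independently affects the outcome. The pooled gap is confounded — condition on shift.
Adjusting over the population distribution of shift: 0.237·(0.150−0.054) + 0.333·(0.362−0.270) + 0.430·(0.459−0.402) = +0.078.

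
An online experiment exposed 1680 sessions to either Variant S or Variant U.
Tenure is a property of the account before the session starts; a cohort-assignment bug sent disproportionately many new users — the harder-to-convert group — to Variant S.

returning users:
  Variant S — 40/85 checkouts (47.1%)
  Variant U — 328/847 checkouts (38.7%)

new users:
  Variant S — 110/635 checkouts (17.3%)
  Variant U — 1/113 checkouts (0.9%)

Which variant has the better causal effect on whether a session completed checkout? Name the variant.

Here user tenure is a common cause — it drives both which variant a case falls under and the outcome. The crude comparison mixes populations; the stratum-specific rates are the causally relevant ones.
Within each level — returning users: 47.1% vs 38.7%; new users: 17.3% vs 0.9% — Variant S is higher every time.

Variant S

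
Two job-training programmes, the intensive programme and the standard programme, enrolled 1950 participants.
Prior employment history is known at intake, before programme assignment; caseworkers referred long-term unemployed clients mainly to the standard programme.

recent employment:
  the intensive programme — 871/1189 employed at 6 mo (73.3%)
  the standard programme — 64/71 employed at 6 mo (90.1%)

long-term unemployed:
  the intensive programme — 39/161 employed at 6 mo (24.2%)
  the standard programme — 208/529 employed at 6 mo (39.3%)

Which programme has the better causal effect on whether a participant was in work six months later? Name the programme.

Since prior employment history is a pre-existing factor (not a product of the programme) and it affects the outcome on its own, it is a confounder. The stratified rates, not the pooled rate, identify the causal effect.
Within each level — recent employment: 73.3% vs 90.1%; long-term unemployed: 24.2% vs 39.3% — the standard programme is higher every time.

the standard programme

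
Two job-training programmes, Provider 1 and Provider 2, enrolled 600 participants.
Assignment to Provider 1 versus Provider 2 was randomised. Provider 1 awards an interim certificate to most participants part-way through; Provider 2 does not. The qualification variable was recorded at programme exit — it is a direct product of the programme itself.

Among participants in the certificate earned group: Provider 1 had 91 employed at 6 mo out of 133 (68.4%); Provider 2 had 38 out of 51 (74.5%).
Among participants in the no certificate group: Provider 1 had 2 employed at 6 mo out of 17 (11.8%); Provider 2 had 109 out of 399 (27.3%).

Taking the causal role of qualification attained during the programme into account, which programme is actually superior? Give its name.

Provider 1

Stratifying would compare programmes among participants the programmes themselves sorted into qualification attained during the programme groups — a form of selection on an intermediate. The unconditioned pooled rates give the total causal effect.
Pooled: Provider 1 62.0% vs Provider 2 32.7%; Provider 1 is higher overall.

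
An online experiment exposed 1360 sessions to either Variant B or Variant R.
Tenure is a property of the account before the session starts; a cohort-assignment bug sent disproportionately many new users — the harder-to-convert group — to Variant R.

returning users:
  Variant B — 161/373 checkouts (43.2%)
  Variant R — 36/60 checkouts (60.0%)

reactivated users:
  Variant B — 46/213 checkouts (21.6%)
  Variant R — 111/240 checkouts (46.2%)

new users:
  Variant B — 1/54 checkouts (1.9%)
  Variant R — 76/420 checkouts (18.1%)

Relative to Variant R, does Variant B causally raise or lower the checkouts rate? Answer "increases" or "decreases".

The imbalance in user tenure arose from how sessions were allocated, not from anything the variant did; and user tenure independently affects the outcome. The pooled gap is confounded — condition on user tenure.
Within each level — returning users: 43.2% vs 60.0%; reactivated users: 21.6% vs 46.2%; new users: 1.9% vs 18.1% — Variant R is higher every time.

decreases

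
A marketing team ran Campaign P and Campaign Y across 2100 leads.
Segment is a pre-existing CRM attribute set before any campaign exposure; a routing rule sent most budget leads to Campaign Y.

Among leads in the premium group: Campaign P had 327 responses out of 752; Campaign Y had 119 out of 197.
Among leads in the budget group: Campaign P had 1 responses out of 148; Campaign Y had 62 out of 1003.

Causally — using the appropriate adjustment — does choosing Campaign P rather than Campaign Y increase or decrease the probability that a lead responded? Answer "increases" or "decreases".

The stratified and pooled comparisons disagree (Campaign Y wins within each customer segment; Campaign P wins overall), so the answer turns on the causal role of customer segment.
Customer segment is set before the campaign has any effect — it is not caused by the campaign — and it independently drives the outcome. That makes it a confounder, so the causal comparison is within customer segment levels.
Within each level — premium: 43.5% vs 60.4%; budget: 0.7% vs 6.2% — Campaign Y is higher every time.

decreases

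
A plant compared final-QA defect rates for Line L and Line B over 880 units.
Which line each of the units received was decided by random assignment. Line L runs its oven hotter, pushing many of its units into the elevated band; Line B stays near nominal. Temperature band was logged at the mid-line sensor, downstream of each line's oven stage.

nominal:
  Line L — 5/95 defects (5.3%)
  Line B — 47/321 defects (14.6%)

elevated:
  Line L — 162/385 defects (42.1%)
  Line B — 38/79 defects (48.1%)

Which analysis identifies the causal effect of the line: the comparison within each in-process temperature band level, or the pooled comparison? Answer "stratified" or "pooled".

The stratified and pooled comparisons disagree (Line L wins within each in-process temperature band; Line B wins overall), so the answer turns on the causal role of in-process temperature band.
Because the line influences in-process temperature band, in-process temperature band is a post-treatment mediator, not a confounder. Stratifying on it would bias the estimate; the causal effect is the crude pooled difference.
Pooled: Line L 34.8% vs Line B 21.2%; Line B is lower overall.

pooled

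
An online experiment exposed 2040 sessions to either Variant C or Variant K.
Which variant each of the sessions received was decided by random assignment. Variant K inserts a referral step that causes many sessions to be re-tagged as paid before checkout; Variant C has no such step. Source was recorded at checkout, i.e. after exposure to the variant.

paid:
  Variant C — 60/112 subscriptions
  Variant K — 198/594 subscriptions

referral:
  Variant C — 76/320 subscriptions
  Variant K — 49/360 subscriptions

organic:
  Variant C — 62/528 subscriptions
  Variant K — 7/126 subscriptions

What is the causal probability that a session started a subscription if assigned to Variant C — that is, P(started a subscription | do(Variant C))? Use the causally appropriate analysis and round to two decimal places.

0.21

The stratified and pooled comparisons disagree (Variant C wins within each traffic source; Variant K wins overall), so the answer turns on the causal role of traffic source.
Stratifying would compare variants among sessions the variants themselves sorted into traffic source groups — a form of selection on an intermediate. The unconditioned pooled rates give the total causal effect.
So P(outcome | do(Variant C)) is just the pooled rate for Variant C: 198/960 = 0.206.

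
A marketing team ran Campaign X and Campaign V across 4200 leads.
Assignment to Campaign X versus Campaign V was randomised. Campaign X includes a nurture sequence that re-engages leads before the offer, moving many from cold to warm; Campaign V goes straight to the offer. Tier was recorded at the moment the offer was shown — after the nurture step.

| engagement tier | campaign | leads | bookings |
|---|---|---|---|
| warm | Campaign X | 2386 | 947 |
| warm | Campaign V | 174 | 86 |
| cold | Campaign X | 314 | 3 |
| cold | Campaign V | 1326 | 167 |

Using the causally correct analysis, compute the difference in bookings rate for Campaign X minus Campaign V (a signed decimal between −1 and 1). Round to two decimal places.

+0.18

Because the campaign influences engagement tier, engagement tier is a post-treatment mediator, not a confounder. Stratifying on it would bias the estimate; the causal effect is the crude pooled difference.
The causal difference is the pooled difference: 0.352 − 0.169 = +0.183.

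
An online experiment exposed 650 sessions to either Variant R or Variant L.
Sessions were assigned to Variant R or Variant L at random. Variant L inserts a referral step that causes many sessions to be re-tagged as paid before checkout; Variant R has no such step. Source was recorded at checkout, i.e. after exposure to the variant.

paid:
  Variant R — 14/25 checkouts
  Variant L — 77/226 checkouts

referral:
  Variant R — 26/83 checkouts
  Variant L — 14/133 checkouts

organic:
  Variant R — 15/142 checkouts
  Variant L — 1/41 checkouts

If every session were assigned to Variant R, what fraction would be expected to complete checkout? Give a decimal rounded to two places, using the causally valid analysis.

The stratified and pooled comparisons disagree (Variant R wins within each traffic source; Variant L wins overall), so the answer turns on the causal role of traffic source.
Traffic source is downstream of the variant. One should not condition on a consequence of treatment, so the overall rates are the right comparison.
So P(outcome | do(Variant R)) is just the pooled rate for Variant R: 55/250 = 0.220.

0.22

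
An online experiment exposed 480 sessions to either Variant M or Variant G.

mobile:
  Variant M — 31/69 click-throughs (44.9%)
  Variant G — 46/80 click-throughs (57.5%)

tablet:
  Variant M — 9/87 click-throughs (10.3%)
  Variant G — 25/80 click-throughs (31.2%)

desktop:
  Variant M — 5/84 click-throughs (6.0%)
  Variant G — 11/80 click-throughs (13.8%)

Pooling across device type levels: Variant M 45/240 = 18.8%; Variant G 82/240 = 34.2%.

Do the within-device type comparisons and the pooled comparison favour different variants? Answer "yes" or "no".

Within each device type level (mobile 44.9% vs 57.5%; tablet 10.3% vs 31.2%; desktop 6.0% vs 13.8%), Variant G has the higher rate every time. Pooled: 18.8% vs 34.2% — Variant G has the higher rate overall. They agree.

no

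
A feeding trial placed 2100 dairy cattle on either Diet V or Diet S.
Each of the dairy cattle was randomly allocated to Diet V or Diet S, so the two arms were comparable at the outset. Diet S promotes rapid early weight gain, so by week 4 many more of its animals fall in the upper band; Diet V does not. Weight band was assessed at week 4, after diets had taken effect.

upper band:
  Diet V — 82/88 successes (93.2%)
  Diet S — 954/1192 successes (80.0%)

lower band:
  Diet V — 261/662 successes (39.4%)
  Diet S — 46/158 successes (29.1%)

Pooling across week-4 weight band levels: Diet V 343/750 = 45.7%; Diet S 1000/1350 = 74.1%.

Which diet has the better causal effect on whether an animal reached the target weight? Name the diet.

Diet S

The distribution of week-4 weight band is itself part of what the diet does — it is an intermediate outcome. Holding it fixed would remove that part of the effect; the total effect is the pooled difference.
Pooled: Diet V 45.7% vs Diet S 74.1%; Diet S is higher overall.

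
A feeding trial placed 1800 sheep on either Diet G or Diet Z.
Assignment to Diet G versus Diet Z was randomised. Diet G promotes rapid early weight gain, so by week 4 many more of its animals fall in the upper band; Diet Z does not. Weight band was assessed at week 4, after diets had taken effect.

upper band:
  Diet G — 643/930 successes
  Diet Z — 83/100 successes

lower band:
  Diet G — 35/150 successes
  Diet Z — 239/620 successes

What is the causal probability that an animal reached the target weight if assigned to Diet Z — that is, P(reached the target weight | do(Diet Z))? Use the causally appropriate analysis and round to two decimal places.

The week-4 weight band-specific comparison favours Diet Z throughout, but the pooled figures favour Diet G. The question is whether to condition on week-4 weight band.
Stratifying would compare diets among sheep the diets themselves sorted into week-4 weight band groups — a form of selection on an intermediate. The unconditioned pooled rates give the total causal effect.
So P(outcome | do(Diet Z)) is just the pooled rate for Diet Z: 322/720 = 0.447.

0.45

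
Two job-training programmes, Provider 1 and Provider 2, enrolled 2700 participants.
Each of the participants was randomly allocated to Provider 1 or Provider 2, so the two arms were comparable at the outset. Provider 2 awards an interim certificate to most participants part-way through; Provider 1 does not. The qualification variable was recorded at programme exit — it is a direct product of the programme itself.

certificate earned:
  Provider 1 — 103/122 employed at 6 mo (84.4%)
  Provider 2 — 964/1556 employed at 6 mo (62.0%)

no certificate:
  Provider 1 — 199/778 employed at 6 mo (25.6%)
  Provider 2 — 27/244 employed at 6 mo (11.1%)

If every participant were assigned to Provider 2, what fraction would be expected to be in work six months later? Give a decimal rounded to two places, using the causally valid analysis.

Provider 1 is higher inside every qualification attained during the programme stratum but Provider 2 is higher in aggregate. Whether to stratify depends on how qualification attained during the programme relates to the programme.
Qualification attained during the programme lies on the pathway programme → qualification attained during the programme → outcome, so adjusting for it blocks the indirect effect. For the total causal effect of programme, use the unadjusted pooled rates.
So P(outcome | do(Provider 2)) is just the pooled rate for Provider 2: 991/1800 = 0.551.

0.55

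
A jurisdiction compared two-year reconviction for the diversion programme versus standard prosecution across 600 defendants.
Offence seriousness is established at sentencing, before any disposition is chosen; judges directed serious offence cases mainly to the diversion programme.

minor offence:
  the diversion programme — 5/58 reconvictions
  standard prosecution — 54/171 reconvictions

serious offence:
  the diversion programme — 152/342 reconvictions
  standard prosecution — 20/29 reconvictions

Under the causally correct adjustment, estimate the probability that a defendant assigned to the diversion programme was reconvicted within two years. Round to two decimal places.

0.31

Offence seriousness is set before the disposition has any effect — it is not caused by the disposition — and it independently drives the outcome. That makes it a confounder, so the causal comparison is within offence seriousness levels.
Standardising the diversion programme to the population offence seriousness mix: 0.382·5/58 + 0.618·152/342 = 0.308.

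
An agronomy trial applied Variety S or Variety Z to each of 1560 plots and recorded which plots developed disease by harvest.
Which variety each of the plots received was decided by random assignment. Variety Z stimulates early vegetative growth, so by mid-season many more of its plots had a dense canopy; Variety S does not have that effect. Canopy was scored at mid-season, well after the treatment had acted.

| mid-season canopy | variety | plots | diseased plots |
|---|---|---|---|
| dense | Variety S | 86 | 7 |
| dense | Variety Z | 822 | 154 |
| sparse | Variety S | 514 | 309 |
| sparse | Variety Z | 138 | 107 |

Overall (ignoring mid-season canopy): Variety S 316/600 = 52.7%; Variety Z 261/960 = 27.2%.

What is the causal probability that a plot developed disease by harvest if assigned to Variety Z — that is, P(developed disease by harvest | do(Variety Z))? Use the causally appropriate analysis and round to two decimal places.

The mid-season canopy-specific comparison favours Variety S throughout, but the pooled figures favour Variety Z. The question is whether to condition on mid-season canopy.
Because the variety influences mid-season canopy, mid-season canopy is a post-treatment mediator, not a confounder. Stratifying on it would bias the estimate; the causal effect is the crude pooled difference.
So P(outcome | do(Variety Z)) is just the pooled rate for Variety Z: 261/960 = 0.272.

0.27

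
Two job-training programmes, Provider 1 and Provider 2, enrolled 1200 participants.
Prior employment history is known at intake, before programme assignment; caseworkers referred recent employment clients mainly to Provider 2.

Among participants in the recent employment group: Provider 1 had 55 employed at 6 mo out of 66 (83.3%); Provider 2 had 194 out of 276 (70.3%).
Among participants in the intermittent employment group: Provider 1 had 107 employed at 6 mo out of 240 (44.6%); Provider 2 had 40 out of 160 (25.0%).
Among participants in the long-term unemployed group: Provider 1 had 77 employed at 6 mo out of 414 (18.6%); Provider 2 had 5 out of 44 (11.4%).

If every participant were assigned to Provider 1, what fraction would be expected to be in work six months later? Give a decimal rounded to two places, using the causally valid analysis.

0.46

Nothing the programme does changes prior employment history; the imbalance is an allocation artefact. With prior employment history also predicting the outcome, the pooled figure is confounded, and the within-stratum comparison is the causal one.
Standardising Provider 1 to the population prior employment history mix: 0.285·55/66 + 0.333·107/240 + 0.382·77/414 = 0.457.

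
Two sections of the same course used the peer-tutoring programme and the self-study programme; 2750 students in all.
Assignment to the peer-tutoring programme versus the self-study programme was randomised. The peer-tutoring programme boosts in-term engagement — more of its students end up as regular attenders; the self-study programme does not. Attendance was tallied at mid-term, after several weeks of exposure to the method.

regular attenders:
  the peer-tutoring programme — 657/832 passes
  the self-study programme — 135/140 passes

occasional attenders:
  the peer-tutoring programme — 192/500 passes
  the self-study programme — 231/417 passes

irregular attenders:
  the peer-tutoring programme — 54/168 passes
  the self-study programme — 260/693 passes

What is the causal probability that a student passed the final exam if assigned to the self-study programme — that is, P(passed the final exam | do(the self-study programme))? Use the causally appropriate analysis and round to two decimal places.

0.50

Mid-term attendance is recorded after the teaching method and is itself shifted by it — it sits on the causal path from teaching method to outcome. Conditioning on a mediator would strip out part of the effect we want; the pooled comparison gives the total causal effect.
So P(outcome | do(the self-study programme)) is just the pooled rate for the self-study programme: 626/1250 = 0.501.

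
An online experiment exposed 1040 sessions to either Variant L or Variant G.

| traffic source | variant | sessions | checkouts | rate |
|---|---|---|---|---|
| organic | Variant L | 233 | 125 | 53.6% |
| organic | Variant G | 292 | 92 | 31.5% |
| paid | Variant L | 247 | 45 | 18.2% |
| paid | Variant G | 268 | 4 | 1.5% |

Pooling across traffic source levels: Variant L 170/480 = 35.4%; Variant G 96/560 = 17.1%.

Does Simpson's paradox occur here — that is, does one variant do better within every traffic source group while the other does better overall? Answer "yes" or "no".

no

Within each traffic source level (organic 53.6% vs 31.5%; paid 18.2% vs 1.5%), Variant L has the higher rate every time. Pooled: 35.4% vs 17.1% — Variant L has the higher rate overall. They agree.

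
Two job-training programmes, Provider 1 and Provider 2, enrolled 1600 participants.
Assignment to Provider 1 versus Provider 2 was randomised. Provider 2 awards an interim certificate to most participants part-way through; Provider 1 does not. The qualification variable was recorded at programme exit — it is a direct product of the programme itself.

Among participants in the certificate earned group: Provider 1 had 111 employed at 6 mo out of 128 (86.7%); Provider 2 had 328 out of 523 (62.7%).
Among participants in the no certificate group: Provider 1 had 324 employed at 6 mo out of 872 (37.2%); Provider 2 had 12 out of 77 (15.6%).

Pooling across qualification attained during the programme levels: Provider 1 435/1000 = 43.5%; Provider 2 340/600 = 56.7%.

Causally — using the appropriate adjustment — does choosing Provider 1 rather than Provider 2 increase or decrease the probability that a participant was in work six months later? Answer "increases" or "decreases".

The stratified and pooled comparisons disagree (Provider 1 wins within each qualification attained during the programme; Provider 2 wins overall), so the answer turns on the causal role of qualification attained during the programme.
Because the programme influences qualification attained during the programme, qualification attained during the programme is a post-treatment mediator, not a confounder. Stratifying on it would bias the estimate; the causal effect is the crude pooled difference.
Pooled: Provider 1 43.5% vs Provider 2 56.7%; Provider 2 is higher overall.

decreases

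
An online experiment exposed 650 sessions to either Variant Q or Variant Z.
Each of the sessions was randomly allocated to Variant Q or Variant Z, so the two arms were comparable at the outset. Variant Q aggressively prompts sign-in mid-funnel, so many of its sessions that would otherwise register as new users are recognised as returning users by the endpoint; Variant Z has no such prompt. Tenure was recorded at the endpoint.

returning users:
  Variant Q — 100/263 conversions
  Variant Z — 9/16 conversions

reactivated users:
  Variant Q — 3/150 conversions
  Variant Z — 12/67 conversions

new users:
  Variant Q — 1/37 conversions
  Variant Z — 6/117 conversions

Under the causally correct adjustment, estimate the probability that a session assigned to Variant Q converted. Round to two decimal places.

0.23

Variant Z is higher inside every user tenure stratum but Variant Q is higher in aggregate. Whether to stratify depends on how user tenure relates to the variant.
The distribution of user tenure is itself part of what the variant does — it is an intermediate outcome. Holding it fixed would remove that part of the effect; the total effect is the pooled difference.
So P(outcome | do(Variant Q)) is just the pooled rate for Variant Q: 104/450 = 0.231.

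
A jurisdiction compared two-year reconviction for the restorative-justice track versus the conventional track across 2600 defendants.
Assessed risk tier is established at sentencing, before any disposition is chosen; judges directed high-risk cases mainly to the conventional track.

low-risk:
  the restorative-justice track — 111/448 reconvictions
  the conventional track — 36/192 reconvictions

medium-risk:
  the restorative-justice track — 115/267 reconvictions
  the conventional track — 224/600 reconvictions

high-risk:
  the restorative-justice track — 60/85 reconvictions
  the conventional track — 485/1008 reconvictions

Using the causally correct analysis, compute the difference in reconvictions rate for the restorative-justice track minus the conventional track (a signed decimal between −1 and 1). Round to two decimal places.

+0.13

The assessed risk tier-specific comparison favours the conventional track throughout, but the pooled figures favour the restorative-justice track. The question is whether to condition on assessed risk tier.
Assessed risk tier satisfies the back-door criterion: it is not a descendant of the disposition, and it blocks the spurious path from disposition to outcome. Adjusting for it (i.e., using the within-assessed risk tier rates) gives the causal effect.
Adjusting over the population distribution of assessed risk tier: 0.246·(0.248−0.188) + 0.333·(0.431−0.373) + 0.420·(0.706−0.481) = +0.128.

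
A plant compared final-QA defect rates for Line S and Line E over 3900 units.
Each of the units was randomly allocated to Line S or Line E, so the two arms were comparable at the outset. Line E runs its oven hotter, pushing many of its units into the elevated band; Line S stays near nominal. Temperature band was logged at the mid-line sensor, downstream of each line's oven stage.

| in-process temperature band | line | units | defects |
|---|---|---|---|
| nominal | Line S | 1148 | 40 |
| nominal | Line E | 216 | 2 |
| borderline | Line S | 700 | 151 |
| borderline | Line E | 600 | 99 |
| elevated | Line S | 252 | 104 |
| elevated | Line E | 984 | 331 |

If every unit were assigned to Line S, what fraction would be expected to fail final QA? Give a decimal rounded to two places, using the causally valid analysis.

The stratified and pooled comparisons disagree (Line E wins within each in-process temperature band; Line S wins overall), so the answer turns on the causal role of in-process temperature band.
In-process temperature band lies on the pathway line → in-process temperature band → outcome, so adjusting for it blocks the indirect effect. For the total causal effect of line, use the unadjusted pooled rates.
So P(outcome | do(Line S)) is just the pooled rate for Line S: 295/2100 = 0.140.

0.14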